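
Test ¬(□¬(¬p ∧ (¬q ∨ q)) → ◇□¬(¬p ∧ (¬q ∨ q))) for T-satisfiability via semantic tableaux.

No, unsatisfiable

1. ¬(□¬(¬p ∧ (¬q ∨ q)) → ◇□¬(¬p ∧ (¬q ∨ q))), w0
2. □¬(¬p ∧ (¬q ∨ q)), w0   [¬→-rule on 1]
3. ¬◇□¬(¬p ∧ (¬q ∨ q)), w0   [¬→-rule on 1]
4. ¬(¬p ∧ (¬q ∨ q)), w0   [□-rule on 2 via w0Rw0]
5. ¬□¬(¬p ∧ (¬q ∨ q)), w0   [¬◇-rule on 3 via w0Rw0]
6. p, w0   [¬∧-rule on 4 (branches; this branch)]
7. ¬p ∧ (¬q ∨ q), w1   [¬□-rule on 5: fresh world w1, w0Rw1]
8. ¬p, w1   [∧-rule on 7]
9. ¬q ∨ q, w1   [∧-rule on 7]
10. ¬(¬p ∧ (¬q ∨ q)), w1   [□-rule on 2 via w0Rw1]
11. ¬□¬(¬p ∧ (¬q ∨ q)), w1   [¬◇-rule on 3 via w0Rw1]
12. q, w1   [∨-rule on 9 (branches; this branch)]
13. ¬(¬q ∨ q), w1   [¬∧-rule on 10 (branches; this branch)]
14. ¬q, w1   [¬∨-rule on 13]
Accessibility: w0Rw0, w0Rw1, w1Rw1
Branch closes: q and ¬q both at w1.
All branches of the tableau close; one closing branch shown above.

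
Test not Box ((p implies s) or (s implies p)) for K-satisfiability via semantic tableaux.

1. not Box ((p implies s) or (s implies p)), 0
2. not ((p implies s) or (s implies p)), 1
3. not (p implies s), 1
4. not (s implies p), 1
5. p, 1
6. not s, 1
7. s, 1
8. not p, 1
Accessibility: 0R1
Branch closes: s and not s both at 1.
All branches of the tableau close; one closing branch shown above.

No, unsatisfiable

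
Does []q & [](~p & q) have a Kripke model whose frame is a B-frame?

1. []q & [](~p & q), w0
2. []q, w0   [&-rule on 1]
3. [](~p & q), w0   [&-rule on 1]
4. q, w0   [[]-rule on 2 via w0Rw0]
5. ~p & q, w0   [[]-rule on 3 via w0Rw0]
6. ~p, w0   [&-rule on 5]
Accessibility: w0Rw0

Satisfiable (open branch found)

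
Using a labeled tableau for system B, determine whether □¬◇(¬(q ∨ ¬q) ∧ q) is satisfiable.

1. □¬◇(¬(q ∨ ¬q) ∧ q), u
2. ¬◇(¬(q ∨ ¬q) ∧ q), u   [□-rule on 1 via uRu]
3. ¬(¬(q ∨ ¬q) ∧ q), u   [¬◇-rule on 2 via uRu]
4. ¬q, u   [¬∧-rule on 3 (branches; this branch)]
Accessibility: uRu

Yes, satisfiable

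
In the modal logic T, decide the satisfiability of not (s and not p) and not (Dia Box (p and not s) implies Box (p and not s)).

Yes, satisfiable

1. not (s and not p) and not (Dia Box (p and not s) implies Box (p and not s)), w0
2. not (s and not p), w0
3. not (Dia Box (p and not s) implies Box (p and not s)), w0
4. Dia Box (p and not s), w0
5. not Box (p and not s), w0
6. p, w0
7. Box (p and not s), w1
8. p and not s, w1
9. p, w1
10. not s, w1
11. not (p and not s), w2
12. s, w2
Accessibility: w0Rw0, w0Rw1, w0Rw2, w1Rw1, w2Rw2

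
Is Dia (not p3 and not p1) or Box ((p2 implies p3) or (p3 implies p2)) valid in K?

Tableau for the negation not (Dia (not p3 and not p1) or Box ((p2 implies p3) or (p3 implies p2))):
1. not (Dia (not p3 and not p1) or Box ((p2 implies p3) or (p3 implies p2))), u
2. not Dia (not p3 and not p1), u
3. not Box ((p2 implies p3) or (p3 implies p2)), u
4. not ((p2 implies p3) or (p3 implies p2)), v
5. not (p2 implies p3), v
6. not (p3 implies p2), v
7. p2, v
8. not p3, v
9. p3, v
10. not p2, v
Accessibility: uRv
Branch closes: p3 and not p3 both at v.
All branches of the negation close; one closing branch shown above.

Valid in K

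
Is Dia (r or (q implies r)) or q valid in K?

No, not valid

Tableau for the negation not (Dia (r or (q implies r)) or q):
1. not (Dia (r or (q implies r)) or q), u
2. not Dia (r or (q implies r)), u   [neg-or-rule on 1]
3. not q, u   [neg-or-rule on 1]
The negation has an open branch (countermodel exists).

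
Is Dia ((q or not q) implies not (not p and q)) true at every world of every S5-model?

Tableau for the negation not Dia ((q or not q) implies not (not p and q)):
1. not Dia ((q or not q) implies not (not p and q)), u
2. not ((q or not q) implies not (not p and q)), u   [neg-Dia-rule on 1 via uRu]
3. q or not q, u   [neg-implies-rule on 2]
4. not p and q, u   [neg-implies-rule on 2]
5. not p, u   [and-rule on 4]
6. q, u   [and-rule on 4]
Accessibility: uRu
The negation has an open branch (countermodel exists).

No, not valid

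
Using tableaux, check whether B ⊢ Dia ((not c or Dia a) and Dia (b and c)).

Not valid

Tableau for the negation not Dia ((not c or Dia a) and Dia (b and c)):
1. not Dia ((not c or Dia a) and Dia (b and c)), w0
2. not ((not c or Dia a) and Dia (b and c)), w0   [neg-Dia-rule on 1 via w0Rw0]
3. not Dia (b and c), w0   [neg-and-rule on 2 (branches; this branch)]
4. not (b and c), w0   [neg-Dia-rule on 3 via w0Rw0]
5. not c, w0   [neg-and-rule on 4 (branches; this branch)]
Accessibility: w0Rw0
The negation has an open branch (countermodel exists).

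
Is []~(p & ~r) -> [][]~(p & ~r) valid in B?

No, not valid

Tableau for the negation ~([]~(p & ~r) -> [][]~(p & ~r)):
1. ~([]~(p & ~r) -> [][]~(p & ~r)), u
2. []~(p & ~r), u   [~->-rule on 1]
3. ~[][]~(p & ~r), u   [~->-rule on 1]
4. ~(p & ~r), u   [[]-rule on 2 via uRu]
5. r, u   [~&-rule on 4 (branches; this branch)]
6. ~[]~(p & ~r), v   [~[]-rule on 3: fresh world v, uRv]
7. ~(p & ~r), v   [[]-rule on 2 via uRv]
8. r, v   [~&-rule on 7 (branches; this branch)]
9. p & ~r, w   [~[]-rule on 6: fresh world w, vRw]
10. p, w   [&-rule on 9]
11. ~r, w   [&-rule on 9]
Accessibility: uRu, uRv, vRu, vRv, vRw, wRv, wRw
The negation has an open branch (countermodel exists).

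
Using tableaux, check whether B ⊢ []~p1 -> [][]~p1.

Tableau for the negation ~([]~p1 -> [][]~p1):
1. ~([]~p1 -> [][]~p1), u
2. []~p1, u
3. ~[][]~p1, u
4. ~p1, u
5. ~[]~p1, v
6. ~p1, v
7. p1, w
Accessibility: uRu, uRv, vRu, vRv, vRw, wRv, wRw
The negation has an open branch (countermodel exists).

Not valid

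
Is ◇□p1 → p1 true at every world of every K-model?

Tableau for the negation ¬(◇□p1 → p1):
1. ¬(◇□p1 → p1), w0
2. ◇□p1, w0
3. ¬p1, w0
4. □p1, w1
Accessibility: w0Rw1
The negation has an open branch (countermodel exists).

Invalid (countermodel exists)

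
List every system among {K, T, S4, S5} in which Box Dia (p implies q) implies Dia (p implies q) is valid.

T-tableau for the negation not (Box Dia (p implies q) implies Dia (p implies q)):
1. not (Box Dia (p implies q) implies Dia (p implies q)), 0
2. Box Dia (p implies q), 0
3. not Dia (p implies q), 0
4. Dia (p implies q), 0
5. not (p implies q), 0
6. p, 0
7. not q, 0
8. p implies q, 1
9. Dia (p implies q), 1
10. not (p implies q), 1
11. p, 1
12. not q, 1
13. q, 1
Accessibility: 0R0, 0R1, 1R1
Branch closes: q and not q both at 1.
Every branch closes (one shown): valid in T, hence also in S4, S5 (every theorem of T is a theorem of S4 and S5).
K-tableau for the negation not (Box Dia (p implies q) implies Dia (p implies q)):
1. not (Box Dia (p implies q) implies Dia (p implies q)), 0
2. Box Dia (p implies q), 0
3. not Dia (p implies q), 0
Complete open branch: countermodel on a K-frame, so not valid in K.

T, S4, S5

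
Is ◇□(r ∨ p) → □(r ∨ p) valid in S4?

Invalid (countermodel exists)

Tableau for the negation ¬(◇□(r ∨ p) → □(r ∨ p)):
1. ¬(◇□(r ∨ p) → □(r ∨ p)), w0
2. ◇□(r ∨ p), w0   [¬→-rule on 1]
3. ¬□(r ∨ p), w0   [¬→-rule on 1]
4. □(r ∨ p), w1   [◇-rule on 2: fresh world w1, w0Rw1]
5. r ∨ p, w1   [□-rule on 4 via w1Rw1]
6. p, w1   [∨-rule on 5 (branches; this branch)]
7. ¬(r ∨ p), w2   [¬□-rule on 3: fresh world w2, w0Rw2]
8. ¬r, w2   [¬∨-rule on 7]
9. ¬p, w2   [¬∨-rule on 7]
Accessibility: w0Rw0, w0Rw1, w0Rw2, w1Rw1, w2Rw2
The negation has an open branch (countermodel exists).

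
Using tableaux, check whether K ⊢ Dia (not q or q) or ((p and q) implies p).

Yes, valid

Tableau for the negation not (Dia (not q or q) or ((p and q) implies p)):
1. not (Dia (not q or q) or ((p and q) implies p)), u
2. not Dia (not q or q), u   [neg-or-rule on 1]
3. not ((p and q) implies p), u   [neg-or-rule on 1]
4. p and q, u   [neg-implies-rule on 3]
5. not p, u   [neg-implies-rule on 3]
6. p, u   [and-rule on 4]
7. q, u   [and-rule on 4]
Branch closes: p and not p both at u.
Every branch of the negation's tableau closes; the branch above is one of them.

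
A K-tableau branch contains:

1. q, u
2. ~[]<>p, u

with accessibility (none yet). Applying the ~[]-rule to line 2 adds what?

a fresh world v with uRv, and ~<>p at v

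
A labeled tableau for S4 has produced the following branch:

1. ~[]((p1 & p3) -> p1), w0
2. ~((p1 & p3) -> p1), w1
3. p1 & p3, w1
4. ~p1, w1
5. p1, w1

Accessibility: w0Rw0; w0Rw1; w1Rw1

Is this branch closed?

Yes, closed

Both p1 and ~p1 appear at w1.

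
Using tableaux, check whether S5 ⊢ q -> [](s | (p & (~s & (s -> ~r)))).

Tableau for the negation ~(q -> [](s | (p & (~s & (s -> ~r))))):
1. ~(q -> [](s | (p & (~s & (s -> ~r))))), w0
2. q, w0   [~->-rule on 1]
3. ~[](s | (p & (~s & (s -> ~r)))), w0   [~->-rule on 1]
4. ~(s | (p & (~s & (s -> ~r)))), w1   [~[]-rule on 3: fresh world w1, w0Rw1]
5. ~s, w1   [~|-rule on 4]
6. ~(p & (~s & (s -> ~r))), w1   [~|-rule on 4]
7. ~p, w1   [~&-rule on 6 (branches; this branch)]
Accessibility: w0Rw0, w0Rw1, w1Rw0, w1Rw1
The negation has an open branch (countermodel exists).

Not valid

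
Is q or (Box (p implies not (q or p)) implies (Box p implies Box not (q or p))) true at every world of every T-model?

Valid in T

Tableau for the negation not (q or (Box (p implies not (q or p)) implies (Box p implies Box not (q or p)))):
1. not (q or (Box (p implies not (q or p)) implies (Box p implies Box not (q or p)))), u
2. not q, u
3. not (Box (p implies not (q or p)) implies (Box p implies Box not (q or p))), u
4. Box (p implies not (q or p)), u
5. not (Box p implies Box not (q or p)), u
6. Box p, u
7. not Box not (q or p), u
8. p implies not (q or p), u
9. p, u
10. not (q or p), u
11. not p, u
Accessibility: uRu
Branch closes: p and not p both at u.
All branches of the negation close; one closing branch shown above.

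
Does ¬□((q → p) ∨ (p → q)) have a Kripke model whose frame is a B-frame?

Unsatisfiable (every branch closes)

1. ¬□((q → p) ∨ (p → q)), w0
2. ¬((q → p) ∨ (p → q)), w1   [¬□-rule on 1: fresh world w1, w0Rw1]
3. ¬(q → p), w1   [¬∨-rule on 2]
4. ¬(p → q), w1   [¬∨-rule on 2]
5. q, w1   [¬→-rule on 3]
6. ¬p, w1   [¬→-rule on 3]
7. p, w1   [¬→-rule on 4]
8. ¬q, w1   [¬→-rule on 4]
Accessibility: w0Rw0, w0Rw1, w1Rw0, w1Rw1
Branch closes: p and ¬p both at w1.
Every branch closes; the branch above is one of them.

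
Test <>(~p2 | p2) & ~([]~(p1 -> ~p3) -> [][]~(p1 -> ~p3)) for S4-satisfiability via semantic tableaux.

1. <>(~p2 | p2) & ~([]~(p1 -> ~p3) -> [][]~(p1 -> ~p3)), 0
2. <>(~p2 | p2), 0   [&-rule on 1]
3. ~([]~(p1 -> ~p3) -> [][]~(p1 -> ~p3)), 0   [&-rule on 1]
4. []~(p1 -> ~p3), 0   [~->-rule on 3]
5. ~[][]~(p1 -> ~p3), 0   [~->-rule on 3]
6. ~(p1 -> ~p3), 0   [[]-rule on 4 via 0R0]
7. p1, 0   [~->-rule on 6]
8. p3, 0   [~->-rule on 6]
9. ~p2 | p2, 1   [<>-rule on 2: fresh world 1, 0R1]
10. ~(p1 -> ~p3), 1   [[]-rule on 4 via 0R1]
11. p1, 1   [~->-rule on 10]
12. p3, 1   [~->-rule on 10]
13. p2, 1   [|-rule on 9 (branches; this branch)]
14. ~[]~(p1 -> ~p3), 2   [~[]-rule on 5: fresh world 2, 0R2]
15. ~(p1 -> ~p3), 2   [[]-rule on 4 via 0R2]
16. p1, 2   [~->-rule on 15]
17. p3, 2   [~->-rule on 15]
18. p1 -> ~p3, 3   [~[]-rule on 14: fresh world 3, 2R3]
19. ~(p1 -> ~p3), 3   [[]-rule on 4 via 0R3]
20. p1, 3   [~->-rule on 19]
21. p3, 3   [~->-rule on 19]
22. ~p3, 3   [->-rule on 18 (branches; this branch)]
Accessibility: 0R0, 0R1, 0R2, 0R3, 1R1, 2R2, 2R3, 3R3
Branch closes: p3 and ~p3 both at 3.
Every branch closes; the branch above is one of them.

Unsatisfiable (every branch closes)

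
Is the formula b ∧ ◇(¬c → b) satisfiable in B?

1. b ∧ ◇(¬c → b), w0
2. b, w0
3. ◇(¬c → b), w0
4. ¬c → b, w1
5. b, w1
Accessibility: w0Rw0, w0Rw1, w1Rw0, w1Rw1

Yes, satisfiable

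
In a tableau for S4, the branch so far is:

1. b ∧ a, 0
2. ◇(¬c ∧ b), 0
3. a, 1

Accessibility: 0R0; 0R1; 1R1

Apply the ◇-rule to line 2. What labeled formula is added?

a fresh world 2 with 0R2, and ¬c ∧ b at 2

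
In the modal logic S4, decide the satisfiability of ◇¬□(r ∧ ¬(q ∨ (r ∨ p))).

1. ◇¬□(r ∧ ¬(q ∨ (r ∨ p))), u
2. ¬□(r ∧ ¬(q ∨ (r ∨ p))), v
3. ¬(r ∧ ¬(q ∨ (r ∨ p))), w
4. q ∨ (r ∨ p), w
5. r ∨ p, w
6. p, w
Accessibility: uRu, uRv, uRw, vRv, vRw, wRw

Satisfiable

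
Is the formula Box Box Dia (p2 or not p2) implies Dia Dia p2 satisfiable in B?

Satisfiable (open branch found)

1. Box Box Dia (p2 or not p2) implies Dia Dia p2, 0
2. Dia Dia p2, 0   [implies-rule on 1 (branches; this branch)]
3. Dia p2, 1   [Dia-rule on 2: fresh world 1, 0R1]
4. p2, 2   [Dia-rule on 3: fresh world 2, 1R2]
Accessibility: 0R0, 0R1, 1R0, 1R1, 1R2, 2R1, 2R2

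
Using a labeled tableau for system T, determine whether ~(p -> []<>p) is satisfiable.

1. ~(p -> []<>p), u
2. p, u   [~->-rule on 1]
3. ~[]<>p, u   [~->-rule on 1]
4. ~<>p, v   [~[]-rule on 3: fresh world v, uRv]
5. ~p, v   [~<>-rule on 4 via vRv]
Accessibility: uRu, uRv, vRv

Satisfiable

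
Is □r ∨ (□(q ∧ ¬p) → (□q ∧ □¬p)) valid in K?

Valid

Tableau for the negation ¬(□r ∨ (□(q ∧ ¬p) → (□q ∧ □¬p))):
1. ¬(□r ∨ (□(q ∧ ¬p) → (□q ∧ □¬p))), w0
2. ¬□r, w0
3. ¬(□(q ∧ ¬p) → (□q ∧ □¬p)), w0
4. □(q ∧ ¬p), w0
5. ¬(□q ∧ □¬p), w0
6. ¬□¬p, w0
7. ¬r, w1
8. q ∧ ¬p, w1
9. q, w1
10. ¬p, w1
11. p, w2
12. q ∧ ¬p, w2
13. q, w2
14. ¬p, w2
Accessibility: w0Rw1, w0Rw2
Branch closes: p and ¬p both at w2.
Every branch of the negation's tableau closes; the branch above is one of them.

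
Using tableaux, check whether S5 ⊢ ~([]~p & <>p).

Valid

Tableau for the negation []~p & <>p:
1. []~p & <>p, 0
2. []~p, 0   [&-rule on 1]
3. <>p, 0   [&-rule on 1]
4. ~p, 0   [[]-rule on 2 via 0R0]
5. p, 1   [<>-rule on 3: fresh world 1, 0R1]
6. ~p, 1   [[]-rule on 2 via 0R1]
Accessibility: 0R0, 0R1, 1R0, 1R1
Branch closes: p and ~p both at 1.
Every branch of the negation's tableau closes; the branch above is one of them.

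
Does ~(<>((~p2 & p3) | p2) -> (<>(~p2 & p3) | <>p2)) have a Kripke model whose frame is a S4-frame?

1. ~(<>((~p2 & p3) | p2) -> (<>(~p2 & p3) | <>p2)), u
2. <>((~p2 & p3) | p2), u
3. ~(<>(~p2 & p3) | <>p2), u
4. ~<>(~p2 & p3), u
5. ~<>p2, u
6. ~(~p2 & p3), u
7. ~p2, u
8. ~p3, u
9. (~p2 & p3) | p2, v
10. ~(~p2 & p3), v
11. ~p2, v
12. ~p2 & p3, v
13. p3, v
14. ~p3, v
Accessibility: uRu, uRv, vRv
Branch closes: p3 and ~p3 both at v.
All branches of the tableau close; one closing branch shown above.

Unsatisfiable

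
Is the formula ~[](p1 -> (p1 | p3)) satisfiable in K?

No, unsatisfiable

1. ~[](p1 -> (p1 | p3)), 0
2. ~(p1 -> (p1 | p3)), 1
3. p1, 1
4. ~(p1 | p3), 1
5. ~p1, 1
6. ~p3, 1
Accessibility: 0R1
Branch closes: p1 and ~p1 both at 1.
(One branch shown.) All branches close.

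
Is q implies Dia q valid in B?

Valid

Tableau for the negation not (q implies Dia q):
1. not (q implies Dia q), u
2. q, u   [neg-implies-rule on 1]
3. not Dia q, u   [neg-implies-rule on 1]
4. not q, u   [neg-Dia-rule on 3 via uRu]
Accessibility: uRu
Branch closes: q and not q both at u.
Every branch of the negation's tableau closes; the branch above is one of them.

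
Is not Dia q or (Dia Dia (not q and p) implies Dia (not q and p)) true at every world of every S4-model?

Valid

Tableau for the negation not (not Dia q or (Dia Dia (not q and p) implies Dia (not q and p))):
1. not (not Dia q or (Dia Dia (not q and p) implies Dia (not q and p))), w0
2. Dia q, w0   [neg-or-rule on 1]
3. not (Dia Dia (not q and p) implies Dia (not q and p)), w0   [neg-or-rule on 1]
4. Dia Dia (not q and p), w0   [neg-implies-rule on 3]
5. not Dia (not q and p), w0   [neg-implies-rule on 3]
6. not (not q and p), w0   [neg-Dia-rule on 5 via w0Rw0]
7. not p, w0   [neg-and-rule on 6 (branches; this branch)]
8. q, w1   [Dia-rule on 2: fresh world w1, w0Rw1]
9. not (not q and p), w1   [neg-Dia-rule on 5 via w0Rw1]
10. not p, w1   [neg-and-rule on 9 (branches; this branch)]
11. Dia (not q and p), w2   [Dia-rule on 4: fresh world w2, w0Rw2]
12. not (not q and p), w2   [neg-Dia-rule on 5 via w0Rw2]
13. not p, w2   [neg-and-rule on 12 (branches; this branch)]
14. not q and p, w3   [Dia-rule on 11: fresh world w3, w2Rw3]
15. not q, w3   [and-rule on 14]
16. p, w3   [and-rule on 14]
17. not (not q and p), w3   [neg-Dia-rule on 5 via w0Rw3]
18. not p, w3   [neg-and-rule on 17 (branches; this branch)]
Accessibility: w0Rw0, w0Rw1, w0Rw2, w0Rw3, w1Rw1, w2Rw2, w2Rw3, w3Rw3
Branch closes: p and not p both at w3.
Every branch of the negation's tableau closes; the branch above is one of them.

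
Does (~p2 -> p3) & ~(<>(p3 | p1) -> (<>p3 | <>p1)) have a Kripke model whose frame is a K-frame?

Unsatisfiable (every branch closes)

1. (~p2 -> p3) & ~(<>(p3 | p1) -> (<>p3 | <>p1)), u
2. ~p2 -> p3, u   [&-rule on 1]
3. ~(<>(p3 | p1) -> (<>p3 | <>p1)), u   [&-rule on 1]
4. <>(p3 | p1), u   [~->-rule on 3]
5. ~(<>p3 | <>p1), u   [~->-rule on 3]
6. ~<>p3, u   [~|-rule on 5]
7. ~<>p1, u   [~|-rule on 5]
8. p3, u   [->-rule on 2 (branches; this branch)]
9. p3 | p1, v   [<>-rule on 4: fresh world v, uRv]
10. ~p3, v   [~<>-rule on 6 via uRv]
11. ~p1, v   [~<>-rule on 7 via uRv]
12. p1, v   [|-rule on 9 (branches; this branch)]
Accessibility: uRv
Branch closes: p1 and ~p1 both at v.
All branches of the tableau close; one closing branch shown above.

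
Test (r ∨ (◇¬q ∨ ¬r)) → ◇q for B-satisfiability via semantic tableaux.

1. (r ∨ (◇¬q ∨ ¬r)) → ◇q, w0
2. ◇q, w0
3. q, w1
Accessibility: w0Rw0, w0Rw1, w1Rw0, w1Rw1

Satisfiable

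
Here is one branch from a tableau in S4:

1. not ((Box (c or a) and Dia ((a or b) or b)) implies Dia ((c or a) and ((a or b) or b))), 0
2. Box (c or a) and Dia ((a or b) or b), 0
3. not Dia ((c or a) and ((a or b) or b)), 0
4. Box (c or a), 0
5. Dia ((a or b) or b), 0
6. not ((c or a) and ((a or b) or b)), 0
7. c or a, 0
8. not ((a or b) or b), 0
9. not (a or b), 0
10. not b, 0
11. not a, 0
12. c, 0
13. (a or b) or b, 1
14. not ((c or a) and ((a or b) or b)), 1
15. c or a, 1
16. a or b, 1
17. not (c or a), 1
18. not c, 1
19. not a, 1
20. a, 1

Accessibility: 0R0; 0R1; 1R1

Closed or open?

Both a and not a appear at 1.

Yes, closed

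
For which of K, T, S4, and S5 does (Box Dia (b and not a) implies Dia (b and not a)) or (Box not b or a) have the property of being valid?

K-tableau for the negation not ((Box Dia (b and not a) implies Dia (b and not a)) or (Box not b or a)):
1. not ((Box Dia (b and not a) implies Dia (b and not a)) or (Box not b or a)), w0
2. not (Box Dia (b and not a) implies Dia (b and not a)), w0   [neg-or-rule on 1]
3. not (Box not b or a), w0   [neg-or-rule on 1]
4. Box Dia (b and not a), w0   [neg-implies-rule on 2]
5. not Dia (b and not a), w0   [neg-implies-rule on 2]
6. not Box not b, w0   [neg-or-rule on 3]
7. not a, w0   [neg-or-rule on 3]
8. b, w1   [neg-Box-rule on 6: fresh world w1, w0Rw1]
9. Dia (b and not a), w1   [Box-rule on 4 via w0Rw1]
10. not (b and not a), w1   [neg-Dia-rule on 5 via w0Rw1]
11. a, w1   [neg-and-rule on 10 (branches; this branch)]
12. b and not a, w2   [Dia-rule on 9: fresh world w2, w1Rw2]
13. b, w2   [and-rule on 12]
14. not a, w2   [and-rule on 12]
Accessibility: w0Rw1, w1Rw2
Complete open branch: countermodel on a K-frame, so not valid in K.
T-tableau for the negation not ((Box Dia (b and not a) implies Dia (b and not a)) or (Box not b or a)):
1. not ((Box Dia (b and not a) implies Dia (b and not a)) or (Box not b or a)), w0
2. not (Box Dia (b and not a) implies Dia (b and not a)), w0   [neg-or-rule on 1]
3. not (Box not b or a), w0   [neg-or-rule on 1]
4. Box Dia (b and not a), w0   [neg-implies-rule on 2]
5. not Dia (b and not a), w0   [neg-implies-rule on 2]
6. not Box not b, w0   [neg-or-rule on 3]
7. not a, w0   [neg-or-rule on 3]
8. Dia (b and not a), w0   [Box-rule on 4 via w0Rw0]
9. not (b and not a), w0   [neg-Dia-rule on 5 via w0Rw0]
10. not b, w0   [neg-and-rule on 9 (branches; this branch)]
11. b, w1   [neg-Box-rule on 6: fresh world w1, w0Rw1]
12. Dia (b and not a), w1   [Box-rule on 4 via w0Rw1]
13. not (b and not a), w1   [neg-Dia-rule on 5 via w0Rw1]
14. a, w1   [neg-and-rule on 13 (branches; this branch)]
15. b and not a, w2   [Dia-rule on 8: fresh world w2, w0Rw2]
16. b, w2   [and-rule on 15]
17. not a, w2   [and-rule on 15]
18. Dia (b and not a), w2   [Box-rule on 4 via w0Rw2]
19. not (b and not a), w2   [neg-Dia-rule on 5 via w0Rw2]
20. a, w2   [neg-and-rule on 19 (branches; this branch)]
Accessibility: w0Rw0, w0Rw1, w0Rw2, w1Rw1, w2Rw2
Branch closes: a and not a both at w2.
Every branch closes (one shown): valid in T, hence also in S4, S5 (every theorem of T is a theorem of S4 and S5).

T, S4, S5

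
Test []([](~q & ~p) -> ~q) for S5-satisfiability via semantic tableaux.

Yes, satisfiable

1. []([](~q & ~p) -> ~q), 0
2. [](~q & ~p) -> ~q, 0
3. ~q, 0
Accessibility: 0R0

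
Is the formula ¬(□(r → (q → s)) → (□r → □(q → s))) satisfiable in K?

Unsatisfiable (every branch closes)

1. ¬(□(r → (q → s)) → (□r → □(q → s))), u
2. □(r → (q → s)), u
3. ¬(□r → □(q → s)), u
4. □r, u
5. ¬□(q → s), u
6. ¬(q → s), v
7. q, v
8. ¬s, v
9. r → (q → s), v
10. r, v
11. q → s, v
12. s, v
Accessibility: uRv
Branch closes: s and ¬s both at v.
All branches of the tableau close; one closing branch shown above.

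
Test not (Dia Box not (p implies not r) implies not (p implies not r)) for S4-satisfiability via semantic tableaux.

Yes, satisfiable

1. not (Dia Box not (p implies not r) implies not (p implies not r)), u
2. Dia Box not (p implies not r), u
3. p implies not r, u
4. not r, u
5. Box not (p implies not r), v
6. not (p implies not r), v
7. p, v
8. r, v
Accessibility: uRu, uRv, vRv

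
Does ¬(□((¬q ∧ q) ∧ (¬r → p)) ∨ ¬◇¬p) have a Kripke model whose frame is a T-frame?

Yes, satisfiable

1. ¬(□((¬q ∧ q) ∧ (¬r → p)) ∨ ¬◇¬p), w0
2. ¬□((¬q ∧ q) ∧ (¬r → p)), w0
3. ◇¬p, w0
4. ¬((¬q ∧ q) ∧ (¬r → p)), w1
5. ¬(¬r → p), w1
6. ¬r, w1
7. ¬p, w1
8. ¬p, w2
Accessibility: w0Rw0, w0Rw1, w0Rw2, w1Rw1, w2Rw2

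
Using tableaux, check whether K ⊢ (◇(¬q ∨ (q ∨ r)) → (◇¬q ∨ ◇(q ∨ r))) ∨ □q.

Tableau for the negation ¬((◇(¬q ∨ (q ∨ r)) → (◇¬q ∨ ◇(q ∨ r))) ∨ □q):
1. ¬((◇(¬q ∨ (q ∨ r)) → (◇¬q ∨ ◇(q ∨ r))) ∨ □q), 0
2. ¬(◇(¬q ∨ (q ∨ r)) → (◇¬q ∨ ◇(q ∨ r))), 0
3. ¬□q, 0
4. ◇(¬q ∨ (q ∨ r)), 0
5. ¬(◇¬q ∨ ◇(q ∨ r)), 0
6. ¬◇¬q, 0
7. ¬◇(q ∨ r), 0
8. ¬q, 1
9. q, 1
Accessibility: 0R1
Branch closes: q and ¬q both at 1.
Every branch of the negation's tableau closes; the branch above is one of them.

Valid in K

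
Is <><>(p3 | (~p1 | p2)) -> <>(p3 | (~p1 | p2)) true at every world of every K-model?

Invalid (countermodel exists)

Tableau for the negation ~(<><>(p3 | (~p1 | p2)) -> <>(p3 | (~p1 | p2))):
1. ~(<><>(p3 | (~p1 | p2)) -> <>(p3 | (~p1 | p2))), 0
2. <><>(p3 | (~p1 | p2)), 0   [~->-rule on 1]
3. ~<>(p3 | (~p1 | p2)), 0   [~->-rule on 1]
4. <>(p3 | (~p1 | p2)), 1   [<>-rule on 2: fresh world 1, 0R1]
5. ~(p3 | (~p1 | p2)), 1   [~<>-rule on 3 via 0R1]
6. ~p3, 1   [~|-rule on 5]
7. ~(~p1 | p2), 1   [~|-rule on 5]
8. p1, 1   [~|-rule on 7]
9. ~p2, 1   [~|-rule on 7]
10. p3 | (~p1 | p2), 2   [<>-rule on 4: fresh world 2, 1R2]
11. ~p1 | p2, 2   [|-rule on 10 (branches; this branch)]
12. p2, 2   [|-rule on 11 (branches; this branch)]
Accessibility: 0R1, 1R2
The negation has an open branch (countermodel exists).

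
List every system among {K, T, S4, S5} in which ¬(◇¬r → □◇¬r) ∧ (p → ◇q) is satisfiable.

K, T, S4

S5-tableau for the formula:
1. ¬(◇¬r → □◇¬r) ∧ (p → ◇q), 0
2. ¬(◇¬r → □◇¬r), 0   [∧-rule on 1]
3. p → ◇q, 0   [∧-rule on 1]
4. ◇¬r, 0   [¬→-rule on 2]
5. ¬□◇¬r, 0   [¬→-rule on 2]
6. ◇q, 0   [→-rule on 3 (branches; this branch)]
7. ¬r, 1   [◇-rule on 4: fresh world 1, 0R1]
8. ¬◇¬r, 2   [¬□-rule on 5: fresh world 2, 0R2]
9. r, 0   [¬◇-rule on 8 via 2R0]
10. r, 1   [¬◇-rule on 8 via 2R1]
Accessibility: 0R0, 0R1, 0R2, 1R0, 1R1, 1R2, 2R0, 2R1, 2R2
Branch closes: r and ¬r both at 1.
Every branch closes (one shown): unsatisfiable in S5.
S4-tableau for the formula:
1. ¬(◇¬r → □◇¬r) ∧ (p → ◇q), 0
2. ¬(◇¬r → □◇¬r), 0   [∧-rule on 1]
3. p → ◇q, 0   [∧-rule on 1]
4. ◇¬r, 0   [¬→-rule on 2]
5. ¬□◇¬r, 0   [¬→-rule on 2]
6. ◇q, 0   [→-rule on 3 (branches; this branch)]
7. ¬r, 1   [◇-rule on 4: fresh world 1, 0R1]
8. ¬◇¬r, 2   [¬□-rule on 5: fresh world 2, 0R2]
9. r, 2   [¬◇-rule on 8 via 2R2]
10. q, 3   [◇-rule on 6: fresh world 3, 0R3]
Accessibility: 0R0, 0R1, 0R2, 0R3, 1R1, 2R2, 3R3
Complete open branch: satisfiable in S4, hence also in K, T (this S4-model is also a K-model and a T-model).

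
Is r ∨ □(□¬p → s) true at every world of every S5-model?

Tableau for the negation ¬(r ∨ □(□¬p → s)):
1. ¬(r ∨ □(□¬p → s)), 0
2. ¬r, 0
3. ¬□(□¬p → s), 0
4. ¬(□¬p → s), 1
5. □¬p, 1
6. ¬s, 1
7. ¬p, 0
8. ¬p, 1
Accessibility: 0R0, 0R1, 1R0, 1R1
The negation has an open branch (countermodel exists).

Invalid (countermodel exists)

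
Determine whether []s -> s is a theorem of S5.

Tableau for the negation ~([]s -> s):
1. ~([]s -> s), 0
2. []s, 0   [~->-rule on 1]
3. ~s, 0   [~->-rule on 1]
4. s, 0   [[]-rule on 2 via 0R0]
Accessibility: 0R0
Branch closes: s and ~s both at 0.
All branches of the negation close; one closing branch shown above.

Valid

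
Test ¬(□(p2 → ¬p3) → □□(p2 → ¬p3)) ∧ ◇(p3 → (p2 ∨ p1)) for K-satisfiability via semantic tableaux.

Satisfiable (open branch found)

1. ¬(□(p2 → ¬p3) → □□(p2 → ¬p3)) ∧ ◇(p3 → (p2 ∨ p1)), w0
2. ¬(□(p2 → ¬p3) → □□(p2 → ¬p3)), w0
3. ◇(p3 → (p2 ∨ p1)), w0
4. □(p2 → ¬p3), w0
5. ¬□□(p2 → ¬p3), w0
6. p3 → (p2 ∨ p1), w1
7. p2 → ¬p3, w1
8. p2 ∨ p1, w1
9. ¬p3, w1
10. p1, w1
11. ¬□(p2 → ¬p3), w2
12. p2 → ¬p3, w2
13. ¬p3, w2
14. ¬(p2 → ¬p3), w3
15. p2, w3
16. p3, w3
Accessibility: w0Rw1, w0Rw2, w2Rw3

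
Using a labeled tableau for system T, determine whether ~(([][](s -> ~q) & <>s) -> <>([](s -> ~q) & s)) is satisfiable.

No, unsatisfiable

1. ~(([][](s -> ~q) & <>s) -> <>([](s -> ~q) & s)), 0
2. [][](s -> ~q) & <>s, 0   [~->-rule on 1]
3. ~<>([](s -> ~q) & s), 0   [~->-rule on 1]
4. [][](s -> ~q), 0   [&-rule on 2]
5. <>s, 0   [&-rule on 2]
6. ~([](s -> ~q) & s), 0   [~<>-rule on 3 via 0R0]
7. [](s -> ~q), 0   [[]-rule on 4 via 0R0]
8. s -> ~q, 0   [[]-rule on 7 via 0R0]
9. ~[](s -> ~q), 0   [~&-rule on 6 (branches; this branch)]
10. ~q, 0   [->-rule on 8 (branches; this branch)]
11. s, 1   [<>-rule on 5: fresh world 1, 0R1]
12. ~([](s -> ~q) & s), 1   [~<>-rule on 3 via 0R1]
13. [](s -> ~q), 1   [[]-rule on 4 via 0R1]
14. s -> ~q, 1   [[]-rule on 7 via 0R1]
15. ~[](s -> ~q), 1   [~&-rule on 12 (branches; this branch)]
16. ~q, 1   [->-rule on 14 (branches; this branch)]
17. ~(s -> ~q), 2   [~[]-rule on 9: fresh world 2, 0R2]
18. s, 2   [~->-rule on 17]
19. q, 2   [~->-rule on 17]
20. ~([](s -> ~q) & s), 2   [~<>-rule on 3 via 0R2]
21. [](s -> ~q), 2   [[]-rule on 4 via 0R2]
22. s -> ~q, 2   [[]-rule on 7 via 0R2]
23. ~[](s -> ~q), 2   [~&-rule on 20 (branches; this branch)]
24. ~q, 2   [->-rule on 22 (branches; this branch)]
Accessibility: 0R0, 0R1, 0R2, 1R1, 2R2
Branch closes: q and ~q both at 2.
(One branch shown.) All branches close.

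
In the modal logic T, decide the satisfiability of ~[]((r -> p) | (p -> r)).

1. ~[]((r -> p) | (p -> r)), 0
2. ~((r -> p) | (p -> r)), 1   [~[]-rule on 1: fresh world 1, 0R1]
3. ~(r -> p), 1   [~|-rule on 2]
4. ~(p -> r), 1   [~|-rule on 2]
5. r, 1   [~->-rule on 3]
6. ~p, 1   [~->-rule on 3]
7. p, 1   [~->-rule on 4]
8. ~r, 1   [~->-rule on 4]
Accessibility: 0R0, 0R1, 1R1
Branch closes: p and ~p both at 1.
All branches of the tableau close; one closing branch shown above.

Unsatisfiable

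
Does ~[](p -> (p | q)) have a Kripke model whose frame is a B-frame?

No, unsatisfiable

1. ~[](p -> (p | q)), u
2. ~(p -> (p | q)), v
3. p, v
4. ~(p | q), v
5. ~p, v
6. ~q, v
Accessibility: uRu, uRv, vRu, vRv
Branch closes: p and ~p both at v.
All branches of the tableau close; one closing branch shown above.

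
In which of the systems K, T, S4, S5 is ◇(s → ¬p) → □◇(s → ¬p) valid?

S4-tableau for the negation ¬(◇(s → ¬p) → □◇(s → ¬p)):
1. ¬(◇(s → ¬p) → □◇(s → ¬p)), u
2. ◇(s → ¬p), u
3. ¬□◇(s → ¬p), u
4. s → ¬p, v
5. ¬p, v
6. ¬◇(s → ¬p), w
7. ¬(s → ¬p), w
8. s, w
9. p, w
Accessibility: uRu, uRv, uRw, vRv, wRw
Complete open branch: countermodel on an S4-frame, so not valid in S4, nor in K, T (the same frame is also a K-frame and a T-frame).
S5-tableau for the negation ¬(◇(s → ¬p) → □◇(s → ¬p)):
1. ¬(◇(s → ¬p) → □◇(s → ¬p)), u
2. ◇(s → ¬p), u
3. ¬□◇(s → ¬p), u
4. s → ¬p, v
5. ¬p, v
6. ¬◇(s → ¬p), w
7. ¬(s → ¬p), u
8. s, u
9. p, u
10. ¬(s → ¬p), v
11. s, v
12. p, v
Accessibility: uRu, uRv, uRw, vRu, vRv, vRw, wRu, wRv, wRw
Branch closes: p and ¬p both at v.
Every branch closes (one shown): valid in S5.

S5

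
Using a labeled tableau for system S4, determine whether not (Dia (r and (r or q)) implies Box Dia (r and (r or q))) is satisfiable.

Satisfiable (open branch found)

1. not (Dia (r and (r or q)) implies Box Dia (r and (r or q))), w0
2. Dia (r and (r or q)), w0
3. not Box Dia (r and (r or q)), w0
4. r and (r or q), w1
5. r, w1
6. r or q, w1
7. q, w1
8. not Dia (r and (r or q)), w2
9. not (r and (r or q)), w2
10. not (r or q), w2
11. not r, w2
12. not q, w2
Accessibility: w0Rw0, w0Rw1, w0Rw2, w1Rw1, w2Rw2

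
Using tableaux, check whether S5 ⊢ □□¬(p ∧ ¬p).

Valid

Tableau for the negation ¬□□¬(p ∧ ¬p):
1. ¬□□¬(p ∧ ¬p), 0
2. ¬□¬(p ∧ ¬p), 1
3. p ∧ ¬p, 2
4. p, 2
5. ¬p, 2
Accessibility: 0R0, 0R1, 0R2, 1R0, 1R1, 1R2, 2R0, 2R1, 2R2
Branch closes: p and ¬p both at 2.
All branches of the negation close; one closing branch shown above.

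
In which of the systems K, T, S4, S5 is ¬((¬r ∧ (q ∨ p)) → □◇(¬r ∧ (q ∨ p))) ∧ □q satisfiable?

S5-tableau for the formula:
1. ¬((¬r ∧ (q ∨ p)) → □◇(¬r ∧ (q ∨ p))) ∧ □q, 0
2. ¬((¬r ∧ (q ∨ p)) → □◇(¬r ∧ (q ∨ p))), 0
3. □q, 0
4. ¬r ∧ (q ∨ p), 0
5. ¬□◇(¬r ∧ (q ∨ p)), 0
6. ¬r, 0
7. q ∨ p, 0
8. q, 0
9. p, 0
10. ¬◇(¬r ∧ (q ∨ p)), 1
11. q, 1
12. ¬(¬r ∧ (q ∨ p)), 0
13. ¬(¬r ∧ (q ∨ p)), 1
14. ¬(q ∨ p), 0
15. ¬q, 0
16. ¬p, 0
Accessibility: 0R0, 0R1, 1R0, 1R1
Branch closes: q and ¬q both at 0.
Every branch closes (one shown): unsatisfiable in S5.
S4-tableau for the formula:
1. ¬((¬r ∧ (q ∨ p)) → □◇(¬r ∧ (q ∨ p))) ∧ □q, 0
2. ¬((¬r ∧ (q ∨ p)) → □◇(¬r ∧ (q ∨ p))), 0
3. □q, 0
4. ¬r ∧ (q ∨ p), 0
5. ¬□◇(¬r ∧ (q ∨ p)), 0
6. ¬r, 0
7. q ∨ p, 0
8. q, 0
9. p, 0
10. ¬◇(¬r ∧ (q ∨ p)), 1
11. q, 1
12. ¬(¬r ∧ (q ∨ p)), 1
13. r, 1
Accessibility: 0R0, 0R1, 1R1
Complete open branch: satisfiable in S4, hence also in K, T (this S4-model is also a K-model and a T-model).

K, T, S4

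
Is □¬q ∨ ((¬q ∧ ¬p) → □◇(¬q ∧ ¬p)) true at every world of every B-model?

Tableau for the negation ¬(□¬q ∨ ((¬q ∧ ¬p) → □◇(¬q ∧ ¬p))):
1. ¬(□¬q ∨ ((¬q ∧ ¬p) → □◇(¬q ∧ ¬p))), 0
2. ¬□¬q, 0
3. ¬((¬q ∧ ¬p) → □◇(¬q ∧ ¬p)), 0
4. ¬q ∧ ¬p, 0
5. ¬□◇(¬q ∧ ¬p), 0
6. ¬q, 0
7. ¬p, 0
8. q, 1
9. ¬◇(¬q ∧ ¬p), 2
10. ¬(¬q ∧ ¬p), 0
11. ¬(¬q ∧ ¬p), 2
12. p, 0
Accessibility: 0R0, 0R1, 0R2, 1R0, 1R1, 2R0, 2R2
Branch closes: p and ¬p both at 0.
All branches of the negation close; one closing branch shown above.

Yes, valid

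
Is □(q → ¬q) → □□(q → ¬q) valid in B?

Not valid

Tableau for the negation ¬(□(q → ¬q) → □□(q → ¬q)):
1. ¬(□(q → ¬q) → □□(q → ¬q)), 0
2. □(q → ¬q), 0
3. ¬□□(q → ¬q), 0
4. q → ¬q, 0
5. ¬q, 0
6. ¬□(q → ¬q), 1
7. q → ¬q, 1
8. ¬q, 1
9. ¬(q → ¬q), 2
10. q, 2
Accessibility: 0R0, 0R1, 1R0, 1R1, 1R2, 2R1, 2R2
The negation has an open branch (countermodel exists).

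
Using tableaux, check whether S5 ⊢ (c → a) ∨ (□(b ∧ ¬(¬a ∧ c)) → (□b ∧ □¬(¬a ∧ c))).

Valid

Tableau for the negation ¬((c → a) ∨ (□(b ∧ ¬(¬a ∧ c)) → (□b ∧ □¬(¬a ∧ c)))):
1. ¬((c → a) ∨ (□(b ∧ ¬(¬a ∧ c)) → (□b ∧ □¬(¬a ∧ c)))), u
2. ¬(c → a), u   [¬∨-rule on 1]
3. ¬(□(b ∧ ¬(¬a ∧ c)) → (□b ∧ □¬(¬a ∧ c))), u   [¬∨-rule on 1]
4. c, u   [¬→-rule on 2]
5. ¬a, u   [¬→-rule on 2]
6. □(b ∧ ¬(¬a ∧ c)), u   [¬→-rule on 3]
7. ¬(□b ∧ □¬(¬a ∧ c)), u   [¬→-rule on 3]
8. b ∧ ¬(¬a ∧ c), u   [□-rule on 6 via uRu]
9. b, u   [∧-rule on 8]
10. ¬(¬a ∧ c), u   [∧-rule on 8]
11. ¬□¬(¬a ∧ c), u   [¬∧-rule on 7 (branches; this branch)]
12. ¬c, u   [¬∧-rule on 10 (branches; this branch)]
Accessibility: uRu
Branch closes: c and ¬c both at u.
Every branch of the negation's tableau closes; the branch above is one of them.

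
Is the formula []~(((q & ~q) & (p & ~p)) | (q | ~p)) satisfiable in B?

Satisfiable (open branch found)

1. []~(((q & ~q) & (p & ~p)) | (q | ~p)), w0
2. ~(((q & ~q) & (p & ~p)) | (q | ~p)), w0   [[]-rule on 1 via w0Rw0]
3. ~((q & ~q) & (p & ~p)), w0   [~|-rule on 2]
4. ~(q | ~p), w0   [~|-rule on 2]
5. ~q, w0   [~|-rule on 4]
6. p, w0   [~|-rule on 4]
7. ~(p & ~p), w0   [~&-rule on 3 (branches; this branch)]
Accessibility: w0Rw0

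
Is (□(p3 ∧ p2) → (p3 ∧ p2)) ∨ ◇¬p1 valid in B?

Valid in B

Tableau for the negation ¬((□(p3 ∧ p2) → (p3 ∧ p2)) ∨ ◇¬p1):
1. ¬((□(p3 ∧ p2) → (p3 ∧ p2)) ∨ ◇¬p1), 0
2. ¬(□(p3 ∧ p2) → (p3 ∧ p2)), 0
3. ¬◇¬p1, 0
4. □(p3 ∧ p2), 0
5. ¬(p3 ∧ p2), 0
6. p1, 0
7. p3 ∧ p2, 0
8. p3, 0
9. p2, 0
10. ¬p2, 0
Accessibility: 0R0
Branch closes: p2 and ¬p2 both at 0.
Every branch of the negation's tableau closes; the branch above is one of them.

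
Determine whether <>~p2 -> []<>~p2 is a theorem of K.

Tableau for the negation ~(<>~p2 -> []<>~p2):
1. ~(<>~p2 -> []<>~p2), u
2. <>~p2, u   [~->-rule on 1]
3. ~[]<>~p2, u   [~->-rule on 1]
4. ~p2, v   [<>-rule on 2: fresh world v, uRv]
5. ~<>~p2, w   [~[]-rule on 3: fresh world w, uRw]
Accessibility: uRv, uRw
The negation has an open branch (countermodel exists).

Invalid (countermodel exists)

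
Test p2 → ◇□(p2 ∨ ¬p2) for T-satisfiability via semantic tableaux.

Satisfiable (open branch found)

1. p2 → ◇□(p2 ∨ ¬p2), u
2. ◇□(p2 ∨ ¬p2), u
3. □(p2 ∨ ¬p2), v
4. p2 ∨ ¬p2, v
5. ¬p2, v
Accessibility: uRu, uRv, vRv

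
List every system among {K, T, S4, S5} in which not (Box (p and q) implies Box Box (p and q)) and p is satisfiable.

K, T

S4-tableau for the formula:
1. not (Box (p and q) implies Box Box (p and q)) and p, w0
2. not (Box (p and q) implies Box Box (p and q)), w0   [and-rule on 1]
3. p, w0   [and-rule on 1]
4. Box (p and q), w0   [neg-implies-rule on 2]
5. not Box Box (p and q), w0   [neg-implies-rule on 2]
6. p and q, w0   [Box-rule on 4 via w0Rw0]
7. q, w0   [and-rule on 6]
8. not Box (p and q), w1   [neg-Box-rule on 5: fresh world w1, w0Rw1]
9. p and q, w1   [Box-rule on 4 via w0Rw1]
10. p, w1   [and-rule on 9]
11. q, w1   [and-rule on 9]
12. not (p and q), w2   [neg-Box-rule on 8: fresh world w2, w1Rw2]
13. p and q, w2   [Box-rule on 4 via w0Rw2]
14. p, w2   [and-rule on 13]
15. q, w2   [and-rule on 13]
16. not q, w2   [neg-and-rule on 12 (branches; this branch)]
Accessibility: w0Rw0, w0Rw1, w0Rw2, w1Rw1, w1Rw2, w2Rw2
Branch closes: q and not q both at w2.
Every branch closes (one shown): unsatisfiable in S4, hence also in S5 (every S5-frame is an S4-frame).
T-tableau for the formula:
1. not (Box (p and q) implies Box Box (p and q)) and p, w0
2. not (Box (p and q) implies Box Box (p and q)), w0   [and-rule on 1]
3. p, w0   [and-rule on 1]
4. Box (p and q), w0   [neg-implies-rule on 2]
5. not Box Box (p and q), w0   [neg-implies-rule on 2]
6. p and q, w0   [Box-rule on 4 via w0Rw0]
7. q, w0   [and-rule on 6]
8. not Box (p and q), w1   [neg-Box-rule on 5: fresh world w1, w0Rw1]
9. p and q, w1   [Box-rule on 4 via w0Rw1]
10. p, w1   [and-rule on 9]
11. q, w1   [and-rule on 9]
12. not (p and q), w2   [neg-Box-rule on 8: fresh world w2, w1Rw2]
13. not q, w2   [neg-and-rule on 12 (branches; this branch)]
Accessibility: w0Rw0, w0Rw1, w1Rw1, w1Rw2, w2Rw2
Complete open branch: satisfiable in T, hence also in K (this T-model is also a K-model).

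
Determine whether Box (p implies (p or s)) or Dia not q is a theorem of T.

Yes, valid

Tableau for the negation not (Box (p implies (p or s)) or Dia not q):
1. not (Box (p implies (p or s)) or Dia not q), 0
2. not Box (p implies (p or s)), 0
3. not Dia not q, 0
4. q, 0
5. not (p implies (p or s)), 1
6. p, 1
7. not (p or s), 1
8. not p, 1
9. not s, 1
Accessibility: 0R0, 0R1, 1R1
Branch closes: p and not p both at 1.
All branches of the negation close; one closing branch shown above.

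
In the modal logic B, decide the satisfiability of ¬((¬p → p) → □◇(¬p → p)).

1. ¬((¬p → p) → □◇(¬p → p)), u
2. ¬p → p, u
3. ¬□◇(¬p → p), u
4. p, u
5. ¬◇(¬p → p), v
6. ¬(¬p → p), u
7. ¬p, u
Accessibility: uRu, uRv, vRu, vRv
Branch closes: p and ¬p both at u.
(One branch shown.) All branches close.

No, unsatisfiable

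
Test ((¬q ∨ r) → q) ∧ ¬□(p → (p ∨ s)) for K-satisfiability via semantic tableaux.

Unsatisfiable (every branch closes)

1. ((¬q ∨ r) → q) ∧ ¬□(p → (p ∨ s)), 0
2. (¬q ∨ r) → q, 0
3. ¬□(p → (p ∨ s)), 0
4. ¬(¬q ∨ r), 0
5. q, 0
6. ¬r, 0
7. ¬(p → (p ∨ s)), 1
8. p, 1
9. ¬(p ∨ s), 1
10. ¬p, 1
11. ¬s, 1
Accessibility: 0R1
Branch closes: p and ¬p both at 1.
Every branch closes; the branch above is one of them.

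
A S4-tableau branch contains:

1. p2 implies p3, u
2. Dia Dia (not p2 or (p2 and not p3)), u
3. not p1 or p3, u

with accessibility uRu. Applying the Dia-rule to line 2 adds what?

a fresh world v with uRv, and Dia (not p2 or (p2 and not p3)) at v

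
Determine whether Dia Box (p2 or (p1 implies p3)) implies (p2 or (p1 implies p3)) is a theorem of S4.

Tableau for the negation not (Dia Box (p2 or (p1 implies p3)) implies (p2 or (p1 implies p3))):
1. not (Dia Box (p2 or (p1 implies p3)) implies (p2 or (p1 implies p3))), u
2. Dia Box (p2 or (p1 implies p3)), u
3. not (p2 or (p1 implies p3)), u
4. not p2, u
5. not (p1 implies p3), u
6. p1, u
7. not p3, u
8. Box (p2 or (p1 implies p3)), v
9. p2 or (p1 implies p3), v
10. p1 implies p3, v
11. p3, v
Accessibility: uRu, uRv, vRv
The negation has an open branch (countermodel exists).

Not valid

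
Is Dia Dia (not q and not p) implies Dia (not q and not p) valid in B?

Invalid (countermodel exists)

Tableau for the negation not (Dia Dia (not q and not p) implies Dia (not q and not p)):
1. not (Dia Dia (not q and not p) implies Dia (not q and not p)), w0
2. Dia Dia (not q and not p), w0
3. not Dia (not q and not p), w0
4. not (not q and not p), w0
5. p, w0
6. Dia (not q and not p), w1
7. not (not q and not p), w1
8. p, w1
9. not q and not p, w2
10. not q, w2
11. not p, w2
Accessibility: w0Rw0, w0Rw1, w1Rw0, w1Rw1, w1Rw2, w2Rw1, w2Rw2
The negation has an open branch (countermodel exists).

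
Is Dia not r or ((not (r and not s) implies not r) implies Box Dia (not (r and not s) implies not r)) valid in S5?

Tableau for the negation not (Dia not r or ((not (r and not s) implies not r) implies Box Dia (not (r and not s) implies not r))):
1. not (Dia not r or ((not (r and not s) implies not r) implies Box Dia (not (r and not s) implies not r))), u
2. not Dia not r, u   [neg-or-rule on 1]
3. not ((not (r and not s) implies not r) implies Box Dia (not (r and not s) implies not r)), u   [neg-or-rule on 1]
4. not (r and not s) implies not r, u   [neg-implies-rule on 3]
5. not Box Dia (not (r and not s) implies not r), u   [neg-implies-rule on 3]
6. r, u   [neg-Dia-rule on 2 via uRu]
7. r and not s, u   [implies-rule on 4 (branches; this branch)]
8. not s, u   [and-rule on 7]
9. not Dia (not (r and not s) implies not r), v   [neg-Box-rule on 5: fresh world v, uRv]
10. r, v   [neg-Dia-rule on 2 via uRv]
11. not (not (r and not s) implies not r), u   [neg-Dia-rule on 9 via vRu]
12. not (r and not s), u   [neg-implies-rule on 11]
13. not (not (r and not s) implies not r), v   [neg-Dia-rule on 9 via vRv]
14. not (r and not s), v   [neg-implies-rule on 13]
15. s, u   [neg-and-rule on 12 (branches; this branch)]
Accessibility: uRu, uRv, vRu, vRv
Branch closes: s and not s both at u.
All branches of the negation close; one closing branch shown above.

Yes, valid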